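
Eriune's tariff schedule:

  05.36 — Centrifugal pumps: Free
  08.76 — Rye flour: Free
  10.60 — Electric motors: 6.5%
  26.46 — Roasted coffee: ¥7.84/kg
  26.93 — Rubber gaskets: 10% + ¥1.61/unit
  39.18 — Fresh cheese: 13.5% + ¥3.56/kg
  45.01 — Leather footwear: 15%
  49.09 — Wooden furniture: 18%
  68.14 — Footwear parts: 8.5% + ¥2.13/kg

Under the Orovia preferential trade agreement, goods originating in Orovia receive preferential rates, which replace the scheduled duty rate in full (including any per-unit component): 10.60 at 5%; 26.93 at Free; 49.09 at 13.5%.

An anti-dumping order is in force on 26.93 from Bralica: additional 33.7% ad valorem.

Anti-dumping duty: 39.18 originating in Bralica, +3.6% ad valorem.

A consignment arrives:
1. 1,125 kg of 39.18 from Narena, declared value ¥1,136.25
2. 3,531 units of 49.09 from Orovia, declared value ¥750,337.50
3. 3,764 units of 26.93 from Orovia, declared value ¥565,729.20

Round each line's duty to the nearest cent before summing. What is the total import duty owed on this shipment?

Line 1 (39.18, Narena, 1,125 kg, ¥1,136.25):
Base rate for 39.18 is 13.5% + ¥3.56/kg.
The additional-duty order on 39.18 targets Bralica, not Narena; it does not apply.
Duty = ¥1,136.25 × 13.5% + 1,125 × ¥3.56 = ¥4,158.39.
Line 2 (49.09, Orovia, 3,531 units, ¥750,337.50):
Base rate for 49.09 is 18%.
Origin Orovia qualifies under the Eriune–Orovia agreement and 49.09 is covered: preferential rate 13.5% applies instead.
Duty = ¥750,337.50 × 13.5% = ¥101,295.56.
Line 3 (26.93, Orovia, 3,764 units, ¥565,729.20):
Base rate for 26.93 is 10% + ¥1.61/unit.
Origin Orovia qualifies under the Eriune–Orovia agreement and 26.93 is covered: preferential rate Free applies instead.
The additional-duty order on 26.93 targets Bralica, not Orovia; it does not apply.
Duty = ¥565,729.20 × 0% = ¥0.00.
Total = ¥4,158.39 + ¥101,295.56 + ¥0.00 = ¥105,453.95.

¥105,453.95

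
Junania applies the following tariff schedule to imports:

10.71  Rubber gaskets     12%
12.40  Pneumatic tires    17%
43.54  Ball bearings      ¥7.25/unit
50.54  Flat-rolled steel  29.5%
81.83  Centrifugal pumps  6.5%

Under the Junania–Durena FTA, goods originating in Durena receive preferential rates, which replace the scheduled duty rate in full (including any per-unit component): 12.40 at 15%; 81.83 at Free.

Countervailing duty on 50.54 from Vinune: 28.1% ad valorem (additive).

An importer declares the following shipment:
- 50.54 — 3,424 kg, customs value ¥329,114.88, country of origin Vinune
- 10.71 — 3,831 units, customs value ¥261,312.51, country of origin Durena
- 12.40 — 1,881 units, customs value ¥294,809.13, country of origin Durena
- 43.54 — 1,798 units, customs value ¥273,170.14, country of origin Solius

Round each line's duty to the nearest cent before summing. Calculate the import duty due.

¥278,184.54

Line 1 (50.54, Vinune, 3,424 kg, ¥329,114.88):
Base rate for 50.54 is 29.5%.
Additional duty on 50.54 from Vinune: +28.1%. Applied ad valorem rate: 29.5% + 28.1% = 57.6%.
Duty = ¥329,114.88 × 57.6% = ¥189,570.17.
Line 2 (10.71, Durena, 3,831 units, ¥261,312.51):
Base rate for 10.71 is 12%.
Origin Durena is the FTA partner but 10.71 is not on the preference list; base rate stands.
Duty = ¥261,312.51 × 12% = ¥31,357.50.
Line 3 (12.40, Durena, 1,881 units, ¥294,809.13):
Base rate for 12.40 is 17%.
Origin Durena qualifies under the Junania–Durena agreement and 12.40 is covered: preferential rate 15% applies instead.
Duty = ¥294,809.13 × 15% = ¥44,221.37.
Line 4 (43.54, Solius, 1,798 units, ¥273,170.14):
Base rate for 43.54 is ¥7.25/unit.
Duty = 1,798 × ¥7.25 = ¥13,035.50.
Total = ¥189,570.17 + ¥31,357.50 + ¥44,221.37 + ¥13,035.50 = ¥278,184.54.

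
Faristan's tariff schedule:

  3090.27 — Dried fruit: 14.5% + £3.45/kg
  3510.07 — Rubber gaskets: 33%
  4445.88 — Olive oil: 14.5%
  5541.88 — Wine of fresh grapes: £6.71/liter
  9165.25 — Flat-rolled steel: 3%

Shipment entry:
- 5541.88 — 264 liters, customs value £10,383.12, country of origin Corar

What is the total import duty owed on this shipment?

Line 1 (5541.88, Corar, 264 liters, £10,383.12):
Base rate for 5541.88 is £6.71/liter.
Duty = 264 × £6.71 = £1,771.44.

£1,771.44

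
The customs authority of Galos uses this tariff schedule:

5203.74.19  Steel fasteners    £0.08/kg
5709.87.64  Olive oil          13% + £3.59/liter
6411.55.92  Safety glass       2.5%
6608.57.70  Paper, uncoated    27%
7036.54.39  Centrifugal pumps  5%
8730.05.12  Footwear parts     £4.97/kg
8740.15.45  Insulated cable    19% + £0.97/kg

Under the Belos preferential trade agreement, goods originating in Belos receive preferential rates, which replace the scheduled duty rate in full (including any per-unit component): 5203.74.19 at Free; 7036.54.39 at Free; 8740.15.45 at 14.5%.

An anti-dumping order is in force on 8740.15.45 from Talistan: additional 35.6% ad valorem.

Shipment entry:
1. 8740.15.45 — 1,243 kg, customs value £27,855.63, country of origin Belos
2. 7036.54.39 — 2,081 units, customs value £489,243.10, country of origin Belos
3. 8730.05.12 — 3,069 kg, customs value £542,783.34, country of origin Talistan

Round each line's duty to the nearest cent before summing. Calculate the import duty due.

Line 1 (8740.15.45, Belos, 1,243 kg, £27,855.63):
Base rate for 8740.15.45 is 19% + £0.97/kg.
Origin Belos qualifies under the Galos–Belos agreement and 8740.15.45 is covered: preferential rate 14.5% applies instead.
The additional-duty order on 8740.15.45 targets Talistan, not Belos; it does not apply.
Duty = £27,855.63 × 14.5% = £4,039.07.
Line 2 (7036.54.39, Belos, 2,081 units, £489,243.10):
Base rate for 7036.54.39 is 5%.
Origin Belos qualifies under the Galos–Belos agreement and 7036.54.39 is covered: preferential rate Free applies instead.
Duty = £489,243.10 × 0% = £0.00.
Line 3 (8730.05.12, Talistan, 3,069 kg, £542,783.34):
Base rate for 8730.05.12 is £4.97/kg.
Duty = 3,069 × £4.97 = £15,252.93.
Total = £4,039.07 + £0.00 + £15,252.93 = £19,292.00.

£19,292.00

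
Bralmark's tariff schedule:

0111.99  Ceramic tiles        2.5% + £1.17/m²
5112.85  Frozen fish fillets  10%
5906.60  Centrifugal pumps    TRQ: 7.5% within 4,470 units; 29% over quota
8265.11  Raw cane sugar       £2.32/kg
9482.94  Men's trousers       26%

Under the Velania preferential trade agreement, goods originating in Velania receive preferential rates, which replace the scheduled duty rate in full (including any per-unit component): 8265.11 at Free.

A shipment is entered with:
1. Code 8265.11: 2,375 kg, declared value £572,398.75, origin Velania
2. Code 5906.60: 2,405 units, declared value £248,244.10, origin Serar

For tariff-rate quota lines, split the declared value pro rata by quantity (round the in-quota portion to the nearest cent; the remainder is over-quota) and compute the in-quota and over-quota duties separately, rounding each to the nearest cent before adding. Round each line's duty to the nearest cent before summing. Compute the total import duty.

£18,618.31

Line 1 (8265.11, Velania, 2,375 kg, £572,398.75):
Base rate for 8265.11 is £2.32/kg.
Origin Velania qualifies under the Bralmark–Velania agreement and 8265.11 is covered: preferential rate Free applies instead.
Duty = £572,398.75 × 0% = £0.00.
Line 2 (5906.60, Serar, 2,405 units, £248,244.10):
Code 5906.60 is under a tariff-rate quota (threshold 4,470 units). Quantity 2,405 units is within the quota, so the in-quota rate 7.5% applies to the full value.
Duty = £248,244.10 × 7.5% = £18,618.31.
Total = £0.00 + £18,618.31 = £18,618.31.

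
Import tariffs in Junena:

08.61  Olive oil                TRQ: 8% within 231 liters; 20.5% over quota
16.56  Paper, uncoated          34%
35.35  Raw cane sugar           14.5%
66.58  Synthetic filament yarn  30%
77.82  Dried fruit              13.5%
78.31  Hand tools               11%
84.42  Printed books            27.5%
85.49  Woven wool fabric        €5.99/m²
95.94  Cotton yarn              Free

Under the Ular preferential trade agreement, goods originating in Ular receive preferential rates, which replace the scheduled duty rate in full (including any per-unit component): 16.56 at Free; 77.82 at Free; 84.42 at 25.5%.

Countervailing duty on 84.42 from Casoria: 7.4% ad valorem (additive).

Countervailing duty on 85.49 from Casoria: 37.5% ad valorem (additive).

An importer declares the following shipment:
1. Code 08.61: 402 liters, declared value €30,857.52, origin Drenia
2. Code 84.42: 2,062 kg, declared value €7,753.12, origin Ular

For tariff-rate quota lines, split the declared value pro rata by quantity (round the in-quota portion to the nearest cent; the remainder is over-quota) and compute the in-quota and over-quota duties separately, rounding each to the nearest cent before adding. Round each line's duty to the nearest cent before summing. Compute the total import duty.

€6,086.39

Line 1 (08.61, Drenia, 402 liters, €30,857.52):
Code 08.61 is under a tariff-rate quota (threshold 231 liters). In-quota: 231 liters at 8%; over-quota: 171 liters at 20.5%.
Pro-rata value split: in-quota = €30,857.52 × 231/402 = €17,731.56; over-quota = €30,857.52 − €17,731.56 = €13,125.96.
In-quota duty = €17,731.56 × 8% = €1,418.52. Over-quota duty = €13,125.96 × 20.5% = €2,690.82.
Line duty = €1,418.52 + €2,690.82 = €4,109.34.
Line 2 (84.42, Ular, 2,062 kg, €7,753.12):
Base rate for 84.42 is 27.5%.
Origin Ular qualifies under the Junena–Ular agreement and 84.42 is covered: preferential rate 25.5% applies instead.
The additional-duty order on 84.42 targets Casoria, not Ular; it does not apply.
Duty = €7,753.12 × 25.5% = €1,977.05.
Total = €4,109.34 + €1,977.05 = €6,086.39.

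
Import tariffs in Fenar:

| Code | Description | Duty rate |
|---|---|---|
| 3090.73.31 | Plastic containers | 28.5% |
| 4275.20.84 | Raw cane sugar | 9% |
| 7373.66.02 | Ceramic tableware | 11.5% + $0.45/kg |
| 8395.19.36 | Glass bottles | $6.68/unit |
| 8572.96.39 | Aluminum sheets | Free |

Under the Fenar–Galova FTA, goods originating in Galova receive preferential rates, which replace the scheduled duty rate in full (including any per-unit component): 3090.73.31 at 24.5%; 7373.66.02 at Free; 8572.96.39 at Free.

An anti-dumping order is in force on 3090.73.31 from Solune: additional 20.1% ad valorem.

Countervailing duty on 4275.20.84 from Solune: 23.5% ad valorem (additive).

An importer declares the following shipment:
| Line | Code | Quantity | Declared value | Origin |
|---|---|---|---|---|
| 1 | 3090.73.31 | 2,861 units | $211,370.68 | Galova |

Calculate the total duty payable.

$51,785.82

Line 1 (3090.73.31, Galova, 2,861 units, $211,370.68):
Base rate for 3090.73.31 is 28.5%.
Origin Galova qualifies under the Fenar–Galova agreement and 3090.73.31 is covered: preferential rate 24.5% applies instead.
The additional-duty order on 3090.73.31 targets Solune, not Galova; it does not apply.
Duty = $211,370.68 × 24.5% = $51,785.82.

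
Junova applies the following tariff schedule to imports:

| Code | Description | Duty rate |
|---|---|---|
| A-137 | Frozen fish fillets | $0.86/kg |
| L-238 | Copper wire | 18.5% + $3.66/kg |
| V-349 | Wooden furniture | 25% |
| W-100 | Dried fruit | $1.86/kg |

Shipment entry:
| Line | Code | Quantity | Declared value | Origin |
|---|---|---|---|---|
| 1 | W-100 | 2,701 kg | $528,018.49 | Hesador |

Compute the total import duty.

Line 1 (W-100, Hesador, 2,701 kg, $528,018.49):
Base rate for W-100 is $1.86/kg.
Duty = 2,701 × $1.86 = $5,023.86.

$5,023.86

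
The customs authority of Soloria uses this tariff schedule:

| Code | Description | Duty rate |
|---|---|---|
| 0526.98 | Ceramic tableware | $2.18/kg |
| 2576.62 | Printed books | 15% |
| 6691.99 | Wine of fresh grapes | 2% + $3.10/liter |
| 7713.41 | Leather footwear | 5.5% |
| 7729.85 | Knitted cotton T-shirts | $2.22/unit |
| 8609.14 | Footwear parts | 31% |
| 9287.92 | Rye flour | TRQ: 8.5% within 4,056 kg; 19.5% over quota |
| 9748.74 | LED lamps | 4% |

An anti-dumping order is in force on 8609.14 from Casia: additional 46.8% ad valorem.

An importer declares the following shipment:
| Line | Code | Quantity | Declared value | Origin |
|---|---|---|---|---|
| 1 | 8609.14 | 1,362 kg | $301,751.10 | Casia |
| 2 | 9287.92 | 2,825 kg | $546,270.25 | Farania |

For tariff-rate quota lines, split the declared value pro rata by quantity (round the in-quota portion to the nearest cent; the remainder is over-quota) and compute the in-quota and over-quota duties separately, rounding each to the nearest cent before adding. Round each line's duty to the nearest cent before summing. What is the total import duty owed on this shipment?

Line 1 (8609.14, Casia, 1,362 kg, $301,751.10):
Base rate for 8609.14 is 31%.
Additional duty on 8609.14 from Casia: +46.8%. Applied ad valorem rate: 31% + 46.8% = 77.8%.
Duty = $301,751.10 × 77.8% = $234,762.36.
Line 2 (9287.92, Farania, 2,825 kg, $546,270.25):
Code 9287.92 is under a tariff-rate quota (threshold 4,056 kg). Quantity 2,825 kg is within the quota, so the in-quota rate 8.5% applies to the full value.
Duty = $546,270.25 × 8.5% = $46,432.97.
Total = $234,762.36 + $46,432.97 = $281,195.33.

$281,195.33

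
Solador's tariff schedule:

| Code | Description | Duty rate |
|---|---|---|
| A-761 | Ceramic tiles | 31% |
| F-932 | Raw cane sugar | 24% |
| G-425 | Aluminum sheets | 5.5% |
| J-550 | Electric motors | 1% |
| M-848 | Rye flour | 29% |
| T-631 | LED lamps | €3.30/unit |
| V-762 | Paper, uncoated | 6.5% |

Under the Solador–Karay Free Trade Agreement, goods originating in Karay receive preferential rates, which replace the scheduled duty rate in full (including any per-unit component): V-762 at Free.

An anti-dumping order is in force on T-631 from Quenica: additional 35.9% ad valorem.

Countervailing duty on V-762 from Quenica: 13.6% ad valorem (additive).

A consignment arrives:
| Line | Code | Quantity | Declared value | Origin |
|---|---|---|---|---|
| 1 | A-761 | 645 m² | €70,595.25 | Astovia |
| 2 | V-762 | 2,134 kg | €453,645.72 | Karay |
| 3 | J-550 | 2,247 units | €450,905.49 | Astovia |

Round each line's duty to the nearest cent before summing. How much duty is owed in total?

Line 1 (A-761, Astovia, 645 m², €70,595.25):
Base rate for A-761 is 31%.
Duty = €70,595.25 × 31% = €21,884.53.
Line 2 (V-762, Karay, 2,134 kg, €453,645.72):
Base rate for V-762 is 6.5%.
Origin Karay qualifies under the Solador–Karay agreement and V-762 is covered: preferential rate Free applies instead.
The additional-duty order on V-762 targets Quenica, not Karay; it does not apply.
Duty = €453,645.72 × 0% = €0.00.
Line 3 (J-550, Astovia, 2,247 units, €450,905.49):
Base rate for J-550 is 1%.
Duty = €450,905.49 × 1% = €4,509.05.
Total = €21,884.53 + €0.00 + €4,509.05 = €26,393.58.

€26,393.58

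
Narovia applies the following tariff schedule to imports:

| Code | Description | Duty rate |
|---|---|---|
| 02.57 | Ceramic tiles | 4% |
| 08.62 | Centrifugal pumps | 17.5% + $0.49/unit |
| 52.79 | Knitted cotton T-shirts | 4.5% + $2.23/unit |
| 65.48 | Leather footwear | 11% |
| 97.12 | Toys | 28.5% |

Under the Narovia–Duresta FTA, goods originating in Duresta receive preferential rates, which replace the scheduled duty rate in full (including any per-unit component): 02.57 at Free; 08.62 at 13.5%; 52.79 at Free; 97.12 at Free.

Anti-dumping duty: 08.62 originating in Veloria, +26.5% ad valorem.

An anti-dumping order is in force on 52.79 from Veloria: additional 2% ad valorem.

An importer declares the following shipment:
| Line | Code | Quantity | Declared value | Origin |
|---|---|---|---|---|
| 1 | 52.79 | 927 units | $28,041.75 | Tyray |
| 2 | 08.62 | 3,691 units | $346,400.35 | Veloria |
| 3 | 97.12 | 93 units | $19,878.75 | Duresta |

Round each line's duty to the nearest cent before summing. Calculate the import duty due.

Line 1 (52.79, Tyray, 927 units, $28,041.75):
Base rate for 52.79 is 4.5% + $2.23/unit.
52.79 has an FTA preferential rate, but origin Tyray is not Duresta; base rate stands.
The additional-duty order on 52.79 targets Veloria, not Tyray; it does not apply.
Duty = $28,041.75 × 4.5% + 927 × $2.23 = $3,329.09.
Line 2 (08.62, Veloria, 3,691 units, $346,400.35):
Base rate for 08.62 is 17.5% + $0.49/unit.
08.62 has an FTA preferential rate, but origin Veloria is not Duresta; base rate stands.
Additional duty on 08.62 from Veloria: +26.5%. Applied ad valorem rate: 17.5% + 26.5% = 44%.
Duty = $346,400.35 × 44% + 3,691 × $0.49 = $154,224.74.
Line 3 (97.12, Duresta, 93 units, $19,878.75):
Base rate for 97.12 is 28.5%.
Origin Duresta qualifies under the Narovia–Duresta agreement and 97.12 is covered: preferential rate Free applies instead.
Duty = $19,878.75 × 0% = $0.00.
Total = $3,329.09 + $154,224.74 + $0.00 = $157,553.83.

$157,553.83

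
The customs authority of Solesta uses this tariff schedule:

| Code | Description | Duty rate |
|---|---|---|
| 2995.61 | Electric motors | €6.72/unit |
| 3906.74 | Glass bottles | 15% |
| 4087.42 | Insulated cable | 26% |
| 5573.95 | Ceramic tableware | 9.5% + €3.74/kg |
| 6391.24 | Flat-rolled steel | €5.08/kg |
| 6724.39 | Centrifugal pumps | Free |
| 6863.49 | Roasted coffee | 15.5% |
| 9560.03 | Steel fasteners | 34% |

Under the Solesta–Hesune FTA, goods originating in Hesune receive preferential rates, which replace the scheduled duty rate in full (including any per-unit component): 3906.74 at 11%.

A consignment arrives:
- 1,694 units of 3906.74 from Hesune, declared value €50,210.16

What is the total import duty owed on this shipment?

Line 1 (3906.74, Hesune, 1,694 units, €50,210.16):
Base rate for 3906.74 is 15%.
Origin Hesune qualifies under the Solesta–Hesune agreement and 3906.74 is covered: preferential rate 11% applies instead.
Duty = €50,210.16 × 11% = €5,523.12.

€5,523.12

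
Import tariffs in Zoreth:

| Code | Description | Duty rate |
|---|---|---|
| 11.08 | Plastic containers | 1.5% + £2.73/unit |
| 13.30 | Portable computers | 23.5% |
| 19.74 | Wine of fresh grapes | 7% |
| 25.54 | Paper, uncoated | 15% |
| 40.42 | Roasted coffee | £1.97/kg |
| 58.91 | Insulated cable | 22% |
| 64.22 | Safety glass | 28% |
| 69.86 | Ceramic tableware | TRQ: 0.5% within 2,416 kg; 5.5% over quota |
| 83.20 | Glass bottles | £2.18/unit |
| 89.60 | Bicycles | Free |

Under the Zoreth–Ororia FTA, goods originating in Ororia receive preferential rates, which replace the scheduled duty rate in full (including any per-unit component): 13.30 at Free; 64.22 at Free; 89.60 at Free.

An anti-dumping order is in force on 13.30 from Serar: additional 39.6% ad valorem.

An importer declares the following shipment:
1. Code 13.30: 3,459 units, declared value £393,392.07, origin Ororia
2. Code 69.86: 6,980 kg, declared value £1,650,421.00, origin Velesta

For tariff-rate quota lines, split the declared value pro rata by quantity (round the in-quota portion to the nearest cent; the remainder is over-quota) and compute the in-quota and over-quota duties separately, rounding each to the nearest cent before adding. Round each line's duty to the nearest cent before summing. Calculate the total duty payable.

£62,210.00

Line 1 (13.30, Ororia, 3,459 units, £393,392.07):
Base rate for 13.30 is 23.5%.
Origin Ororia qualifies under the Zoreth–Ororia agreement and 13.30 is covered: preferential rate Free applies instead.
The additional-duty order on 13.30 targets Serar, not Ororia; it does not apply.
Duty = £393,392.07 × 0% = £0.00.
Line 2 (69.86, Velesta, 6,980 kg, £1,650,421.00):
Code 69.86 is under a tariff-rate quota (threshold 2,416 kg). In-quota: 2,416 kg at 0.5%; over-quota: 4,564 kg at 5.5%.
Pro-rata value split: in-quota = £1,650,421.00 × 2,416/6,980 = £571,263.20; over-quota = £1,650,421.00 − £571,263.20 = £1,079,157.80.
In-quota duty = £571,263.20 × 0.5% = £2,856.32. Over-quota duty = £1,079,157.80 × 5.5% = £59,353.68.
Line duty = £2,856.32 + £59,353.68 = £62,210.00.
Total = £0.00 + £62,210.00 = £62,210.00.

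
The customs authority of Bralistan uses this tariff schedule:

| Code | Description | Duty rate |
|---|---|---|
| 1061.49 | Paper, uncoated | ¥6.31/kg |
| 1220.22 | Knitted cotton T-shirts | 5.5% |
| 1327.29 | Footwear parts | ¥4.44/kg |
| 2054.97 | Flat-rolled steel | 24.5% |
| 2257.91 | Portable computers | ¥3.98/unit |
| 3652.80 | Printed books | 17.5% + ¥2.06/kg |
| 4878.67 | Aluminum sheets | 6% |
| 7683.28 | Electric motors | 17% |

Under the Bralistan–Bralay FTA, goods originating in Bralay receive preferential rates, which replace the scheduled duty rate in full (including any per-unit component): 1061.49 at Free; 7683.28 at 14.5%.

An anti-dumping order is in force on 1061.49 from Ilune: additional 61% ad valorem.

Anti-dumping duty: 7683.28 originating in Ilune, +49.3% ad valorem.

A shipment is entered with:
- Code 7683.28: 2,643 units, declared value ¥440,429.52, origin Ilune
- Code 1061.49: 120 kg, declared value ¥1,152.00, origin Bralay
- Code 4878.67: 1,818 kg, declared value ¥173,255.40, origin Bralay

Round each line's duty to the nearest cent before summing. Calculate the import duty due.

¥302,400.09

Line 1 (7683.28, Ilune, 2,643 units, ¥440,429.52):
Base rate for 7683.28 is 17%.
7683.28 has an FTA preferential rate, but origin Ilune is not Bralay; base rate stands.
Additional duty on 7683.28 from Ilune: +49.3%. Applied ad valorem rate: 17% + 49.3% = 66.3%.
Duty = ¥440,429.52 × 66.3% = ¥292,004.77.
Line 2 (1061.49, Bralay, 120 kg, ¥1,152.00):
Base rate for 1061.49 is ¥6.31/kg.
Origin Bralay qualifies under the Bralistan–Bralay agreement and 1061.49 is covered: preferential rate Free applies instead.
The additional-duty order on 1061.49 targets Ilune, not Bralay; it does not apply.
Duty = ¥1,152.00 × 0% = ¥0.00.
Line 3 (4878.67, Bralay, 1,818 kg, ¥173,255.40):
Base rate for 4878.67 is 6%.
Origin Bralay is the FTA partner but 4878.67 is not on the preference list; base rate stands.
Duty = ¥173,255.40 × 6% = ¥10,395.32.
Total = ¥292,004.77 + ¥0.00 + ¥10,395.32 = ¥302,400.09.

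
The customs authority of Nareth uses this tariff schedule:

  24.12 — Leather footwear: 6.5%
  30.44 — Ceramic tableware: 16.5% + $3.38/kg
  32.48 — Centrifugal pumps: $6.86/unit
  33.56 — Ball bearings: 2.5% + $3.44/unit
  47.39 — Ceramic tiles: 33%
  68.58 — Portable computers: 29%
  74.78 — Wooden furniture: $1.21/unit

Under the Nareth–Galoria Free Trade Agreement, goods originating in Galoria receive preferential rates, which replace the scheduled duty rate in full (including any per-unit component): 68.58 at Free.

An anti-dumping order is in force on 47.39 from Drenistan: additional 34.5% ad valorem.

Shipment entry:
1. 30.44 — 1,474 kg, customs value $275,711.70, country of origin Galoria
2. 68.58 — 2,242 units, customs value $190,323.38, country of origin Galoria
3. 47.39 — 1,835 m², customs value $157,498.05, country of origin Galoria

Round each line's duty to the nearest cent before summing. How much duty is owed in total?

$102,448.91

Line 1 (30.44, Galoria, 1,474 kg, $275,711.70):
Base rate for 30.44 is 16.5% + $3.38/kg.
Origin Galoria is the FTA partner but 30.44 is not on the preference list; base rate stands.
Duty = $275,711.70 × 16.5% + 1,474 × $3.38 = $50,474.55.
Line 2 (68.58, Galoria, 2,242 units, $190,323.38):
Base rate for 68.58 is 29%.
Origin Galoria qualifies under the Nareth–Galoria agreement and 68.58 is covered: preferential rate Free applies instead.
Duty = $190,323.38 × 0% = $0.00.
Line 3 (47.39, Galoria, 1,835 m², $157,498.05):
Base rate for 47.39 is 33%.
Origin Galoria is the FTA partner but 47.39 is not on the preference list; base rate stands.
The additional-duty order on 47.39 targets Drenistan, not Galoria; it does not apply.
Duty = $157,498.05 × 33% = $51,974.36.
Total = $50,474.55 + $0.00 + $51,974.36 = $102,448.91.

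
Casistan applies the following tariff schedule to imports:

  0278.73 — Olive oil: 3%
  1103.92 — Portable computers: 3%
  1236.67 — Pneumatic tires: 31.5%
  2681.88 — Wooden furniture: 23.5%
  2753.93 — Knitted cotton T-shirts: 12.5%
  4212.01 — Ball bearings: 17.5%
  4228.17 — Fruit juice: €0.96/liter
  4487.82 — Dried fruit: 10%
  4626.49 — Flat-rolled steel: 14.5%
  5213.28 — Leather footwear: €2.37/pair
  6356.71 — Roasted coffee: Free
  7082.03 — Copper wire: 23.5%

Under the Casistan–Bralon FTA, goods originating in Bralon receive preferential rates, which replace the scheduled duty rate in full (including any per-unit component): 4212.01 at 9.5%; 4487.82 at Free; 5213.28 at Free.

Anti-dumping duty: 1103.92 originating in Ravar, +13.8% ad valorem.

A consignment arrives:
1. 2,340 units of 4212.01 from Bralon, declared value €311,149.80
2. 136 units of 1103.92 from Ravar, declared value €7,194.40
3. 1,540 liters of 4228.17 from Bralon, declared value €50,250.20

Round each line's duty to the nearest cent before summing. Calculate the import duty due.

Line 1 (4212.01, Bralon, 2,340 units, €311,149.80):
Base rate for 4212.01 is 17.5%.
Origin Bralon qualifies under the Casistan–Bralon agreement and 4212.01 is covered: preferential rate 9.5% applies instead.
Duty = €311,149.80 × 9.5% = €29,559.23.
Line 2 (1103.92, Ravar, 136 units, €7,194.40):
Base rate for 1103.92 is 3%.
Additional duty on 1103.92 from Ravar: +13.8%. Applied ad valorem rate: 3% + 13.8% = 16.8%.
Duty = €7,194.40 × 16.8% = €1,208.66.
Line 3 (4228.17, Bralon, 1,540 liters, €50,250.20):
Base rate for 4228.17 is €0.96/liter.
Origin Bralon is the FTA partner but 4228.17 is not on the preference list; base rate stands.
Duty = 1,540 × €0.96 = €1,478.40.
Total = €29,559.23 + €1,208.66 + €1,478.40 = €32,246.29.

€32,246.29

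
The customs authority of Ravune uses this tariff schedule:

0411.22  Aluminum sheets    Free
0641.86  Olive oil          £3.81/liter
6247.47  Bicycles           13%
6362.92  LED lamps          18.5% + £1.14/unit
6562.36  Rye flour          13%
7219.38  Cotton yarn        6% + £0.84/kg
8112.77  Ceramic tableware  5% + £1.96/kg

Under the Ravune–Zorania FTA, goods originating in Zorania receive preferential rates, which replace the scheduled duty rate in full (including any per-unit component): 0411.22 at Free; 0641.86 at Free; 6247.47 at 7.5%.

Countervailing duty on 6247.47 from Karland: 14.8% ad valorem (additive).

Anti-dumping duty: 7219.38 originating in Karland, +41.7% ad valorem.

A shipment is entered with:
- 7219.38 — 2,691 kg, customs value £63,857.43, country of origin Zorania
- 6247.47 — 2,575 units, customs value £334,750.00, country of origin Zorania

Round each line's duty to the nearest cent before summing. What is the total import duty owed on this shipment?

Line 1 (7219.38, Zorania, 2,691 kg, £63,857.43):
Base rate for 7219.38 is 6% + £0.84/kg.
Origin Zorania is the FTA partner but 7219.38 is not on the preference list; base rate stands.
The additional-duty order on 7219.38 targets Karland, not Zorania; it does not apply.
Duty = £63,857.43 × 6% + 2,691 × £0.84 = £6,091.89.
Line 2 (6247.47, Zorania, 2,575 units, £334,750.00):
Base rate for 6247.47 is 13%.
Origin Zorania qualifies under the Ravune–Zorania agreement and 6247.47 is covered: preferential rate 7.5% applies instead.
The additional-duty order on 6247.47 targets Karland, not Zorania; it does not apply.
Duty = £334,750.00 × 7.5% = £25,106.25.
Total = £6,091.89 + £25,106.25 = £31,198.14.

£31,198.14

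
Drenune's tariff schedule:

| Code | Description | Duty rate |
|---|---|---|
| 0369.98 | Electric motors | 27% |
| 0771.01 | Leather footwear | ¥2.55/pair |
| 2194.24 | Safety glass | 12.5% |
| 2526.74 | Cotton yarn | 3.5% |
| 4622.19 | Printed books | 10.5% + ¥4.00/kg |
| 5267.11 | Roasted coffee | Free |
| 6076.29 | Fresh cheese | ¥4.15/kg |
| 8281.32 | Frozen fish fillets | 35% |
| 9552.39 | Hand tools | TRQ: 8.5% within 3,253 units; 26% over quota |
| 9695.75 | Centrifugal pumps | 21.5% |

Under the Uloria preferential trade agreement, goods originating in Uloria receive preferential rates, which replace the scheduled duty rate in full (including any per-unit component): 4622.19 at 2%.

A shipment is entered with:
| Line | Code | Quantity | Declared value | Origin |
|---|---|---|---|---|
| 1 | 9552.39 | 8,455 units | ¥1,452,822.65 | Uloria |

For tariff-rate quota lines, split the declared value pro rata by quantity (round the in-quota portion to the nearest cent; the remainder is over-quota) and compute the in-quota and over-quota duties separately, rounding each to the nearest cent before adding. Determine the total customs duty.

¥279,915.36

Line 1 (9552.39, Uloria, 8,455 units, ¥1,452,822.65):
Code 9552.39 is under a tariff-rate quota (threshold 3,253 units). In-quota: 3,253 units at 8.5%; over-quota: 5,202 units at 26%.
Pro-rata value split: in-quota = ¥1,452,822.65 × 3,253/8,455 = ¥558,962.99; over-quota = ¥1,452,822.65 − ¥558,962.99 = ¥893,859.66.
In-quota duty = ¥558,962.99 × 8.5% = ¥47,511.85. Over-quota duty = ¥893,859.66 × 26% = ¥232,403.51.
Line duty = ¥47,511.85 + ¥232,403.51 = ¥279,915.36.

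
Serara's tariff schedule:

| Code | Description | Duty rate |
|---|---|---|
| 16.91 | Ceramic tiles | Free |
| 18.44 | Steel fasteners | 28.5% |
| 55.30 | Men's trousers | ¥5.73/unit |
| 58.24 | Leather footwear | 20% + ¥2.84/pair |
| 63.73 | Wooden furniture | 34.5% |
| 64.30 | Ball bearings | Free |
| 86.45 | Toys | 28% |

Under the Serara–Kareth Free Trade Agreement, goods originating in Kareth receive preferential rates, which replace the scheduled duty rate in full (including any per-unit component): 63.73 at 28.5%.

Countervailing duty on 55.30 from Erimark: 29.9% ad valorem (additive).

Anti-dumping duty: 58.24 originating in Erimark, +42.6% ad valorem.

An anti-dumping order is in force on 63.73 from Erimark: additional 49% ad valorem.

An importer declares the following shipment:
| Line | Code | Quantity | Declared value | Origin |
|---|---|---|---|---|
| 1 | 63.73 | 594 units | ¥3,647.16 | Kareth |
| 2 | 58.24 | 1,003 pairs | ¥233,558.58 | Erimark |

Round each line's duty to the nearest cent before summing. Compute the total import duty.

Line 1 (63.73, Kareth, 594 units, ¥3,647.16):
Base rate for 63.73 is 34.5%.
Origin Kareth qualifies under the Serara–Kareth agreement and 63.73 is covered: preferential rate 28.5% applies instead.
The additional-duty order on 63.73 targets Erimark, not Kareth; it does not apply.
Duty = ¥3,647.16 × 28.5% = ¥1,039.44.
Line 2 (58.24, Erimark, 1,003 pairs, ¥233,558.58):
Base rate for 58.24 is 20% + ¥2.84/pair.
Additional duty on 58.24 from Erimark: +42.6%. Applied ad valorem rate: 20% + 42.6% = 62.6%.
Duty = ¥233,558.58 × 62.6% + 1,003 × ¥2.84 = ¥149,056.19.
Total = ¥1,039.44 + ¥149,056.19 = ¥150,095.63.

¥150,095.63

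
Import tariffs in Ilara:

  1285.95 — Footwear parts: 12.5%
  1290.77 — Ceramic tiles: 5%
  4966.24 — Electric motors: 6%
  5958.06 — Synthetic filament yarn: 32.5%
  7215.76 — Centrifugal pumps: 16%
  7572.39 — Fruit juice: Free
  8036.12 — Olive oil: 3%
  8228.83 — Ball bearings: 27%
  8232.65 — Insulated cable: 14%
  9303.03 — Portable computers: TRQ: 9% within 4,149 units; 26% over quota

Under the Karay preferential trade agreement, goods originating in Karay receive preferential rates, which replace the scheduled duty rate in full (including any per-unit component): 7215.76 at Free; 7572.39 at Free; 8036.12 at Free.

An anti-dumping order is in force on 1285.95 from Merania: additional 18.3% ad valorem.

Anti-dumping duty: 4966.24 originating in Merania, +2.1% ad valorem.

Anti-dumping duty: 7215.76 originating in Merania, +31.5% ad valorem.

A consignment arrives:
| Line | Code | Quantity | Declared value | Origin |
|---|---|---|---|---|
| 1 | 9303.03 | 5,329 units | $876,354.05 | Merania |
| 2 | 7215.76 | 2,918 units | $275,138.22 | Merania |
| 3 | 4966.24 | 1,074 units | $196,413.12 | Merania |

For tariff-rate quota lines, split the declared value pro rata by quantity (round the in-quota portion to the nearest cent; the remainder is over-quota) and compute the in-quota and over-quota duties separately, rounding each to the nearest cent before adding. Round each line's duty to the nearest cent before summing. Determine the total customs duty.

$258,460.64

Line 1 (9303.03, Merania, 5,329 units, $876,354.05):
Code 9303.03 is under a tariff-rate quota (threshold 4,149 units). In-quota: 4,149 units at 9%; over-quota: 1,180 units at 26%.
Pro-rata value split: in-quota = $876,354.05 × 4,149/5,329 = $682,303.05; over-quota = $876,354.05 − $682,303.05 = $194,051.00.
In-quota duty = $682,303.05 × 9% = $61,407.27. Over-quota duty = $194,051.00 × 26% = $50,453.26.
Line duty = $61,407.27 + $50,453.26 = $111,860.53.
Line 2 (7215.76, Merania, 2,918 units, $275,138.22):
Base rate for 7215.76 is 16%.
7215.76 has an FTA preferential rate, but origin Merania is not Karay; base rate stands.
Additional duty on 7215.76 from Merania: +31.5%. Applied ad valorem rate: 16% + 31.5% = 47.5%.
Duty = $275,138.22 × 47.5% = $130,690.65.
Line 3 (4966.24, Merania, 1,074 units, $196,413.12):
Base rate for 4966.24 is 6%.
Additional duty on 4966.24 from Merania: +2.1%. Applied ad valorem rate: 6% + 2.1% = 8.1%.
Duty = $196,413.12 × 8.1% = $15,909.46.
Total = $111,860.53 + $130,690.65 + $15,909.46 = $258,460.64.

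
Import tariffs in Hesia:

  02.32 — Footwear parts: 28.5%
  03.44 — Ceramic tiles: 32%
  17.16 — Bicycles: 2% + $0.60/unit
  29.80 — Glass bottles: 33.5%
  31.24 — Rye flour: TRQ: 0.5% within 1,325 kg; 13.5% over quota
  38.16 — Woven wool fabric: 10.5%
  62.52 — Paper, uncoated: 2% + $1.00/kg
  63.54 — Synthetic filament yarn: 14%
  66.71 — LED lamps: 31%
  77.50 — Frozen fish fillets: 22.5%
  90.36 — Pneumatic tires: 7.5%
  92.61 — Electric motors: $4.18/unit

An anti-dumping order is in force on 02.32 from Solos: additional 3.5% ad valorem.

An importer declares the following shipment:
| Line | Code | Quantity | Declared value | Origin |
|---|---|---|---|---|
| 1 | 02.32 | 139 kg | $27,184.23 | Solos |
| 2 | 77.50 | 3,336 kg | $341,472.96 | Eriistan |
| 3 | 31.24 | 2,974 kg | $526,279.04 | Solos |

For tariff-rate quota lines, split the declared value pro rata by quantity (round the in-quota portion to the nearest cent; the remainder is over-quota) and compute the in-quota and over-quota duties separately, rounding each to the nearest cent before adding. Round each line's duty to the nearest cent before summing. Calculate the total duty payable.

$126,096.68

Line 1 (02.32, Solos, 139 kg, $27,184.23):
Base rate for 02.32 is 28.5%.
Additional duty on 02.32 from Solos: +3.5%. Applied ad valorem rate: 28.5% + 3.5% = 32%.
Duty = $27,184.23 × 32% = $8,698.95.
Line 2 (77.50, Eriistan, 3,336 kg, $341,472.96):
Base rate for 77.50 is 22.5%.
Duty = $341,472.96 × 22.5% = $76,831.42.
Line 3 (31.24, Solos, 2,974 kg, $526,279.04):
Code 31.24 is under a tariff-rate quota (threshold 1,325 kg). In-quota: 1,325 kg at 0.5%; over-quota: 1,649 kg at 13.5%.
Pro-rata value split: in-quota = $526,279.04 × 1,325/2,974 = $234,472.00; over-quota = $526,279.04 − $234,472.00 = $291,807.04.
In-quota duty = $234,472.00 × 0.5% = $1,172.36. Over-quota duty = $291,807.04 × 13.5% = $39,393.95.
Line duty = $1,172.36 + $39,393.95 = $40,566.31.
Total = $8,698.95 + $76,831.42 + $40,566.31 = $126,096.68.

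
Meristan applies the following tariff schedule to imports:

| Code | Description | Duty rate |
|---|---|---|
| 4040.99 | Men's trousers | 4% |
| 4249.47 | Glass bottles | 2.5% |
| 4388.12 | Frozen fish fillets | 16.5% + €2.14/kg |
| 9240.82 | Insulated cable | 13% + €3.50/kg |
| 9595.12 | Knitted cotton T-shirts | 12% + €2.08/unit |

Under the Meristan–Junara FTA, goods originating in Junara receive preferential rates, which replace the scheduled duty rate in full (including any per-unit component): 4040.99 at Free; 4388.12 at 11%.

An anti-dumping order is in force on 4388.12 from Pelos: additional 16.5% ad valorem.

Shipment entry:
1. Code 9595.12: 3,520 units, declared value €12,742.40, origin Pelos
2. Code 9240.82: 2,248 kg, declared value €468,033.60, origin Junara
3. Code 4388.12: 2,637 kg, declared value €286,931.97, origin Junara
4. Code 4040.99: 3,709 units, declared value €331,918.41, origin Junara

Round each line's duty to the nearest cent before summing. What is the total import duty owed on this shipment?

€109,125.58

Line 1 (9595.12, Pelos, 3,520 units, €12,742.40):
Base rate for 9595.12 is 12% + €2.08/unit.
Duty = €12,742.40 × 12% + 3,520 × €2.08 = €8,850.69.
Line 2 (9240.82, Junara, 2,248 kg, €468,033.60):
Base rate for 9240.82 is 13% + €3.50/kg.
Origin Junara is the FTA partner but 9240.82 is not on the preference list; base rate stands.
Duty = €468,033.60 × 13% + 2,248 × €3.50 = €68,712.37.
Line 3 (4388.12, Junara, 2,637 kg, €286,931.97):
Base rate for 4388.12 is 16.5% + €2.14/kg.
Origin Junara qualifies under the Meristan–Junara agreement and 4388.12 is covered: preferential rate 11% applies instead.
The additional-duty order on 4388.12 targets Pelos, not Junara; it does not apply.
Duty = €286,931.97 × 11% = €31,562.52.
Line 4 (4040.99, Junara, 3,709 units, €331,918.41):
Base rate for 4040.99 is 4%.
Origin Junara qualifies under the Meristan–Junara agreement and 4040.99 is covered: preferential rate Free applies instead.
Duty = €331,918.41 × 0% = €0.00.
Total = €8,850.69 + €68,712.37 + €31,562.52 + €0.00 = €109,125.58.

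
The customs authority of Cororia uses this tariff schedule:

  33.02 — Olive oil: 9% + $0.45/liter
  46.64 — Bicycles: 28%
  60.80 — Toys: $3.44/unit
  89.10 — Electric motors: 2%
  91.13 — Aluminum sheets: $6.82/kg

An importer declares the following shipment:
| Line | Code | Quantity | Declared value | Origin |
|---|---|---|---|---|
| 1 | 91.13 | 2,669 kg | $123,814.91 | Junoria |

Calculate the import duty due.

$18,202.58

Line 1 (91.13, Junoria, 2,669 kg, $123,814.91):
Base rate for 91.13 is $6.82/kg.
Duty = 2,669 × $6.82 = $18,202.58.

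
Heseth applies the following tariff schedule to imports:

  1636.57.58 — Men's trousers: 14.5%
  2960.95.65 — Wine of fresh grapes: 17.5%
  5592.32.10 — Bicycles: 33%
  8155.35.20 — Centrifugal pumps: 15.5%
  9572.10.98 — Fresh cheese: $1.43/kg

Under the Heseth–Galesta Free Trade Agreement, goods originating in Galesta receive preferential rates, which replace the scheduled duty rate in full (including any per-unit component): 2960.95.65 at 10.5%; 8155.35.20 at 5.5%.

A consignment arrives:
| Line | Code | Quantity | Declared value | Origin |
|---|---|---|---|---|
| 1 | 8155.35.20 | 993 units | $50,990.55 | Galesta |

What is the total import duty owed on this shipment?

Line 1 (8155.35.20, Galesta, 993 units, $50,990.55):
Base rate for 8155.35.20 is 15.5%.
Origin Galesta qualifies under the Heseth–Galesta agreement and 8155.35.20 is covered: preferential rate 5.5% applies instead.
Duty = $50,990.55 × 5.5% = $2,804.48.

$2,804.48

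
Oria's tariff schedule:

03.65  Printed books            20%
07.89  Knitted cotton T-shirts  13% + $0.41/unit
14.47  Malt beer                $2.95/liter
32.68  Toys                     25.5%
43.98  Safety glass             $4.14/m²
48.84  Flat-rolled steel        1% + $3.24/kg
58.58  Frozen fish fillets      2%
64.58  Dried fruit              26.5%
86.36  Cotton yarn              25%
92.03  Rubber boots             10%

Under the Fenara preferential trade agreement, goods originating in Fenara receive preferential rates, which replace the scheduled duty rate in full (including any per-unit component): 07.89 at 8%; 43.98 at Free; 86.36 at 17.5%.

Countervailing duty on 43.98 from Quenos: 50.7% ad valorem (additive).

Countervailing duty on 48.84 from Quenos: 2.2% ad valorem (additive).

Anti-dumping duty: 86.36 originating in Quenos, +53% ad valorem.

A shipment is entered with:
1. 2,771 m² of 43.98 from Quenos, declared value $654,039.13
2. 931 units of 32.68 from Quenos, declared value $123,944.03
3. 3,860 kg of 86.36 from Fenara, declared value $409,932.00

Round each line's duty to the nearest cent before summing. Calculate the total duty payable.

Line 1 (43.98, Quenos, 2,771 m², $654,039.13):
Base rate for 43.98 is $4.14/m².
43.98 has an FTA preferential rate, but origin Quenos is not Fenara; base rate stands.
Additional duty on 43.98 from Quenos: +50.7% ad valorem. Applied ad valorem rate = 50.7%.
Duty = $654,039.13 × 50.7% + 2,771 × $4.14 = $343,069.78.
Line 2 (32.68, Quenos, 931 units, $123,944.03):
Base rate for 32.68 is 25.5%.
Duty = $123,944.03 × 25.5% = $31,605.73.
Line 3 (86.36, Fenara, 3,860 kg, $409,932.00):
Base rate for 86.36 is 25%.
Origin Fenara qualifies under the Oria–Fenara agreement and 86.36 is covered: preferential rate 17.5% applies instead.
The additional-duty order on 86.36 targets Quenos, not Fenara; it does not apply.
Duty = $409,932.00 × 17.5% = $71,738.10.
Total = $343,069.78 + $31,605.73 + $71,738.10 = $446,413.61.

$446,413.61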